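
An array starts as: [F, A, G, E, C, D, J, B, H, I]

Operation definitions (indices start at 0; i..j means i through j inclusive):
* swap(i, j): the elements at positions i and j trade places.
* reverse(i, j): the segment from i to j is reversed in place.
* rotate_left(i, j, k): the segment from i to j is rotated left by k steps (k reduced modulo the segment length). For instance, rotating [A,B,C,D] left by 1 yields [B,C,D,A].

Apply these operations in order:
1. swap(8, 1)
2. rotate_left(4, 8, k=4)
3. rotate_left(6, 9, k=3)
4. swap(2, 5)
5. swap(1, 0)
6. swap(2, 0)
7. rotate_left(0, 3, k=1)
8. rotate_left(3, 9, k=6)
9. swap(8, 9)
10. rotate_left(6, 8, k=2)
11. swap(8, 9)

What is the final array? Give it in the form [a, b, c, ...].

Answer: [F, H, E, B, C, A, J, G, D, I]

Derivation:
After 1 (swap(8, 1)): [F, H, G, E, C, D, J, B, A, I]
After 2 (rotate_left(4, 8, k=4)): [F, H, G, E, A, C, D, J, B, I]
After 3 (rotate_left(6, 9, k=3)): [F, H, G, E, A, C, I, D, J, B]
After 4 (swap(2, 5)): [F, H, C, E, A, G, I, D, J, B]
After 5 (swap(1, 0)): [H, F, C, E, A, G, I, D, J, B]
After 6 (swap(2, 0)): [C, F, H, E, A, G, I, D, J, B]
After 7 (rotate_left(0, 3, k=1)): [F, H, E, C, A, G, I, D, J, B]
After 8 (rotate_left(3, 9, k=6)): [F, H, E, B, C, A, G, I, D, J]
After 9 (swap(8, 9)): [F, H, E, B, C, A, G, I, J, D]
After 10 (rotate_left(6, 8, k=2)): [F, H, E, B, C, A, J, G, I, D]
After 11 (swap(8, 9)): [F, H, E, B, C, A, J, G, D, I]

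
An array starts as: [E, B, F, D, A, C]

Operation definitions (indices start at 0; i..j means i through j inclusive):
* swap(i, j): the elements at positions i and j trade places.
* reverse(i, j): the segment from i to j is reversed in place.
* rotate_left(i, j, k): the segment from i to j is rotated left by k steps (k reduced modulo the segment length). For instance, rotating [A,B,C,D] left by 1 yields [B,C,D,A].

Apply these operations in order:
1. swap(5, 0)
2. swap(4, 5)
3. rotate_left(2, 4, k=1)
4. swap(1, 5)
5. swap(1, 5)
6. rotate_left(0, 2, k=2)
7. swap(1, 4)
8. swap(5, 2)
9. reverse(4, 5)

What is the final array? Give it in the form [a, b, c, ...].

Answer: [D, F, A, E, B, C]

Derivation:
After 1 (swap(5, 0)): [C, B, F, D, A, E]
After 2 (swap(4, 5)): [C, B, F, D, E, A]
After 3 (rotate_left(2, 4, k=1)): [C, B, D, E, F, A]
After 4 (swap(1, 5)): [C, A, D, E, F, B]
After 5 (swap(1, 5)): [C, B, D, E, F, A]
After 6 (rotate_left(0, 2, k=2)): [D, C, B, E, F, A]
After 7 (swap(1, 4)): [D, F, B, E, C, A]
After 8 (swap(5, 2)): [D, F, A, E, C, B]
After 9 (reverse(4, 5)): [D, F, A, E, B, C]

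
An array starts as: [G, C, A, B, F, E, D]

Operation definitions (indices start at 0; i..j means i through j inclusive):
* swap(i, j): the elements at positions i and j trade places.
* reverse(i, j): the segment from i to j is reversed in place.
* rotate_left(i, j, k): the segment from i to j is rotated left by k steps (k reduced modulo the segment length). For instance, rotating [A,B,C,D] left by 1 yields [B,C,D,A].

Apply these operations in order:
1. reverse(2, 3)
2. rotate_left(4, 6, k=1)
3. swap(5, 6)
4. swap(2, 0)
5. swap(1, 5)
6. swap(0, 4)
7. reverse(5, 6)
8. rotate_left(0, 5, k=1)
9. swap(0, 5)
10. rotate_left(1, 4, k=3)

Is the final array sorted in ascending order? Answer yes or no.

After 1 (reverse(2, 3)): [G, C, B, A, F, E, D]
After 2 (rotate_left(4, 6, k=1)): [G, C, B, A, E, D, F]
After 3 (swap(5, 6)): [G, C, B, A, E, F, D]
After 4 (swap(2, 0)): [B, C, G, A, E, F, D]
After 5 (swap(1, 5)): [B, F, G, A, E, C, D]
After 6 (swap(0, 4)): [E, F, G, A, B, C, D]
After 7 (reverse(5, 6)): [E, F, G, A, B, D, C]
After 8 (rotate_left(0, 5, k=1)): [F, G, A, B, D, E, C]
After 9 (swap(0, 5)): [E, G, A, B, D, F, C]
After 10 (rotate_left(1, 4, k=3)): [E, D, G, A, B, F, C]

Answer: no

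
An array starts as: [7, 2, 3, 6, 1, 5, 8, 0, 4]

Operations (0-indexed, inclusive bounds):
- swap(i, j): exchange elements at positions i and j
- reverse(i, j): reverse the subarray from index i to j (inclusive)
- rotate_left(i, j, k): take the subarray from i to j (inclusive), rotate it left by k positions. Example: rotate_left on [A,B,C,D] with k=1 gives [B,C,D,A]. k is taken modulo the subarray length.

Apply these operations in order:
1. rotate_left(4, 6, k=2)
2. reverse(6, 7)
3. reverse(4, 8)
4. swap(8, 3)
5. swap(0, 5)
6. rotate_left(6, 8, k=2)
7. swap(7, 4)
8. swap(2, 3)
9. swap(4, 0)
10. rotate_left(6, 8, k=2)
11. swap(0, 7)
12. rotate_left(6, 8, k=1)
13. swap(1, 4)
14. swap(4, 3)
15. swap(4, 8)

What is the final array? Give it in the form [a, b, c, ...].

Answer: [6, 5, 8, 2, 1, 7, 0, 4, 3]

Derivation:
After 1 (rotate_left(4, 6, k=2)): [7, 2, 3, 6, 8, 1, 5, 0, 4]
After 2 (reverse(6, 7)): [7, 2, 3, 6, 8, 1, 0, 5, 4]
After 3 (reverse(4, 8)): [7, 2, 3, 6, 4, 5, 0, 1, 8]
After 4 (swap(8, 3)): [7, 2, 3, 8, 4, 5, 0, 1, 6]
After 5 (swap(0, 5)): [5, 2, 3, 8, 4, 7, 0, 1, 6]
After 6 (rotate_left(6, 8, k=2)): [5, 2, 3, 8, 4, 7, 6, 0, 1]
After 7 (swap(7, 4)): [5, 2, 3, 8, 0, 7, 6, 4, 1]
After 8 (swap(2, 3)): [5, 2, 8, 3, 0, 7, 6, 4, 1]
After 9 (swap(4, 0)): [0, 2, 8, 3, 5, 7, 6, 4, 1]
After 10 (rotate_left(6, 8, k=2)): [0, 2, 8, 3, 5, 7, 1, 6, 4]
After 11 (swap(0, 7)): [6, 2, 8, 3, 5, 7, 1, 0, 4]
After 12 (rotate_left(6, 8, k=1)): [6, 2, 8, 3, 5, 7, 0, 4, 1]
After 13 (swap(1, 4)): [6, 5, 8, 3, 2, 7, 0, 4, 1]
After 14 (swap(4, 3)): [6, 5, 8, 2, 3, 7, 0, 4, 1]
After 15 (swap(4, 8)): [6, 5, 8, 2, 1, 7, 0, 4, 3]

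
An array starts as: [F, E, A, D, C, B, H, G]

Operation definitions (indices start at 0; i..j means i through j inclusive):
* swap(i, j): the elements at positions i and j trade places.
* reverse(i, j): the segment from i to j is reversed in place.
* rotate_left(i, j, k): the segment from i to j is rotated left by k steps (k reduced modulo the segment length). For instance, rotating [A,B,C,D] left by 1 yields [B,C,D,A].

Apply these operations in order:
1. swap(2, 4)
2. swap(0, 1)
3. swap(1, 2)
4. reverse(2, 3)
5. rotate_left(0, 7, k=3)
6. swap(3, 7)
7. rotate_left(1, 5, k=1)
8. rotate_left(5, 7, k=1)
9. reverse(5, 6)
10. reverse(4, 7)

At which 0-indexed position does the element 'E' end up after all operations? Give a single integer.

Answer: 7

Derivation:
After 1 (swap(2, 4)): [F, E, C, D, A, B, H, G]
After 2 (swap(0, 1)): [E, F, C, D, A, B, H, G]
After 3 (swap(1, 2)): [E, C, F, D, A, B, H, G]
After 4 (reverse(2, 3)): [E, C, D, F, A, B, H, G]
After 5 (rotate_left(0, 7, k=3)): [F, A, B, H, G, E, C, D]
After 6 (swap(3, 7)): [F, A, B, D, G, E, C, H]
After 7 (rotate_left(1, 5, k=1)): [F, B, D, G, E, A, C, H]
After 8 (rotate_left(5, 7, k=1)): [F, B, D, G, E, C, H, A]
After 9 (reverse(5, 6)): [F, B, D, G, E, H, C, A]
After 10 (reverse(4, 7)): [F, B, D, G, A, C, H, E]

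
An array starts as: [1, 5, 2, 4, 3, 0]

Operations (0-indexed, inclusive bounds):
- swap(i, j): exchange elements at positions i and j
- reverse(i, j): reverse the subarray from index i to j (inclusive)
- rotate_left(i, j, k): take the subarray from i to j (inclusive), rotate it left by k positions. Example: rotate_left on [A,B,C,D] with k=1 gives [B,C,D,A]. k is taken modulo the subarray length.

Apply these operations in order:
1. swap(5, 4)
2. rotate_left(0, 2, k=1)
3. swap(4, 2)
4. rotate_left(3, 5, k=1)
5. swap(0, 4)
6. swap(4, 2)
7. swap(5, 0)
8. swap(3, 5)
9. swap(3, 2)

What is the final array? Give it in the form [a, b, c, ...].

Answer: [4, 2, 3, 5, 0, 1]

Derivation:
After 1 (swap(5, 4)): [1, 5, 2, 4, 0, 3]
After 2 (rotate_left(0, 2, k=1)): [5, 2, 1, 4, 0, 3]
After 3 (swap(4, 2)): [5, 2, 0, 4, 1, 3]
After 4 (rotate_left(3, 5, k=1)): [5, 2, 0, 1, 3, 4]
After 5 (swap(0, 4)): [3, 2, 0, 1, 5, 4]
After 6 (swap(4, 2)): [3, 2, 5, 1, 0, 4]
After 7 (swap(5, 0)): [4, 2, 5, 1, 0, 3]
After 8 (swap(3, 5)): [4, 2, 5, 3, 0, 1]
After 9 (swap(3, 2)): [4, 2, 3, 5, 0, 1]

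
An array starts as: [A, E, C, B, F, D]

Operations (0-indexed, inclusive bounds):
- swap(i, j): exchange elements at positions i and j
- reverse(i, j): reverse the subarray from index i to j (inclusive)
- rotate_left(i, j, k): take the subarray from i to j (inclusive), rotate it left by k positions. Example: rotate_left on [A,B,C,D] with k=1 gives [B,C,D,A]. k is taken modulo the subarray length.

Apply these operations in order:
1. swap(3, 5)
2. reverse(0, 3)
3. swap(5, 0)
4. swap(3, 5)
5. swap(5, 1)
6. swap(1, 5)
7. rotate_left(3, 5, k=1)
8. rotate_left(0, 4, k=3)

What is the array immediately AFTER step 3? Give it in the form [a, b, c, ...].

After 1 (swap(3, 5)): [A, E, C, D, F, B]
After 2 (reverse(0, 3)): [D, C, E, A, F, B]
After 3 (swap(5, 0)): [B, C, E, A, F, D]

Answer: [B, C, E, A, F, D]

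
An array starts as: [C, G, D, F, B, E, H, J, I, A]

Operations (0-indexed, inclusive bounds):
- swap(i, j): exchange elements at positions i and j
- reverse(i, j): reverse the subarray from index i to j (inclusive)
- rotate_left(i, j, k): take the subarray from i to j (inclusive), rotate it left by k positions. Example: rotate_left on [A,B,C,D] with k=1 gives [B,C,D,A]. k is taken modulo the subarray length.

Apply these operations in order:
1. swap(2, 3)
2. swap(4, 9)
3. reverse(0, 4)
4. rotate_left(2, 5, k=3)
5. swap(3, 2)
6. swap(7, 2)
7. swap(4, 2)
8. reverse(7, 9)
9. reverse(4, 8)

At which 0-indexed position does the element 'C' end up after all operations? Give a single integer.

Answer: 7

Derivation:
After 1 (swap(2, 3)): [C, G, F, D, B, E, H, J, I, A]
After 2 (swap(4, 9)): [C, G, F, D, A, E, H, J, I, B]
After 3 (reverse(0, 4)): [A, D, F, G, C, E, H, J, I, B]
After 4 (rotate_left(2, 5, k=3)): [A, D, E, F, G, C, H, J, I, B]
After 5 (swap(3, 2)): [A, D, F, E, G, C, H, J, I, B]
After 6 (swap(7, 2)): [A, D, J, E, G, C, H, F, I, B]
After 7 (swap(4, 2)): [A, D, G, E, J, C, H, F, I, B]
After 8 (reverse(7, 9)): [A, D, G, E, J, C, H, B, I, F]
After 9 (reverse(4, 8)): [A, D, G, E, I, B, H, C, J, F]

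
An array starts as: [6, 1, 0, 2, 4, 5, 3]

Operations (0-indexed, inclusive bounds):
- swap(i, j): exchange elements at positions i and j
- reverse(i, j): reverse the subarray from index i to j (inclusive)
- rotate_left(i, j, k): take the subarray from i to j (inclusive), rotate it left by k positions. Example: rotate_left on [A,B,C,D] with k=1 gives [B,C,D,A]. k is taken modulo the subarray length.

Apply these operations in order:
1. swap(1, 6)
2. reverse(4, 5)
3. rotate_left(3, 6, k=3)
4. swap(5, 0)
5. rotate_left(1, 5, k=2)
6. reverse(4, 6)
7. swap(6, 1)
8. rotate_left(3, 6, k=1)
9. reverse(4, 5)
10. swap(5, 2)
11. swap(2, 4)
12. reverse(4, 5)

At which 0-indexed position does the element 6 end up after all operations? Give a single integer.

After 1 (swap(1, 6)): [6, 3, 0, 2, 4, 5, 1]
After 2 (reverse(4, 5)): [6, 3, 0, 2, 5, 4, 1]
After 3 (rotate_left(3, 6, k=3)): [6, 3, 0, 1, 2, 5, 4]
After 4 (swap(5, 0)): [5, 3, 0, 1, 2, 6, 4]
After 5 (rotate_left(1, 5, k=2)): [5, 1, 2, 6, 3, 0, 4]
After 6 (reverse(4, 6)): [5, 1, 2, 6, 4, 0, 3]
After 7 (swap(6, 1)): [5, 3, 2, 6, 4, 0, 1]
After 8 (rotate_left(3, 6, k=1)): [5, 3, 2, 4, 0, 1, 6]
After 9 (reverse(4, 5)): [5, 3, 2, 4, 1, 0, 6]
After 10 (swap(5, 2)): [5, 3, 0, 4, 1, 2, 6]
After 11 (swap(2, 4)): [5, 3, 1, 4, 0, 2, 6]
After 12 (reverse(4, 5)): [5, 3, 1, 4, 2, 0, 6]

Answer: 6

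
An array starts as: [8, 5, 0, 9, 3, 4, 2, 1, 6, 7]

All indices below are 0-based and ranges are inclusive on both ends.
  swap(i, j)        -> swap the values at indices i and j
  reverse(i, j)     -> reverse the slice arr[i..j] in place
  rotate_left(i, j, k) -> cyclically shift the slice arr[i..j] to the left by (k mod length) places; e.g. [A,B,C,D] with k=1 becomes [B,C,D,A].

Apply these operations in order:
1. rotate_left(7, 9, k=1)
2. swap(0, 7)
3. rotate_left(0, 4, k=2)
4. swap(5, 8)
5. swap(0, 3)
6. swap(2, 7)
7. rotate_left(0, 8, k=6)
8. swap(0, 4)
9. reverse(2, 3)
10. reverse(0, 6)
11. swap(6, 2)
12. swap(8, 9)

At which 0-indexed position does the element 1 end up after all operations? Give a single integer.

After 1 (rotate_left(7, 9, k=1)): [8, 5, 0, 9, 3, 4, 2, 6, 7, 1]
After 2 (swap(0, 7)): [6, 5, 0, 9, 3, 4, 2, 8, 7, 1]
After 3 (rotate_left(0, 4, k=2)): [0, 9, 3, 6, 5, 4, 2, 8, 7, 1]
After 4 (swap(5, 8)): [0, 9, 3, 6, 5, 7, 2, 8, 4, 1]
After 5 (swap(0, 3)): [6, 9, 3, 0, 5, 7, 2, 8, 4, 1]
After 6 (swap(2, 7)): [6, 9, 8, 0, 5, 7, 2, 3, 4, 1]
After 7 (rotate_left(0, 8, k=6)): [2, 3, 4, 6, 9, 8, 0, 5, 7, 1]
After 8 (swap(0, 4)): [9, 3, 4, 6, 2, 8, 0, 5, 7, 1]
After 9 (reverse(2, 3)): [9, 3, 6, 4, 2, 8, 0, 5, 7, 1]
After 10 (reverse(0, 6)): [0, 8, 2, 4, 6, 3, 9, 5, 7, 1]
After 11 (swap(6, 2)): [0, 8, 9, 4, 6, 3, 2, 5, 7, 1]
After 12 (swap(8, 9)): [0, 8, 9, 4, 6, 3, 2, 5, 1, 7]

Answer: 8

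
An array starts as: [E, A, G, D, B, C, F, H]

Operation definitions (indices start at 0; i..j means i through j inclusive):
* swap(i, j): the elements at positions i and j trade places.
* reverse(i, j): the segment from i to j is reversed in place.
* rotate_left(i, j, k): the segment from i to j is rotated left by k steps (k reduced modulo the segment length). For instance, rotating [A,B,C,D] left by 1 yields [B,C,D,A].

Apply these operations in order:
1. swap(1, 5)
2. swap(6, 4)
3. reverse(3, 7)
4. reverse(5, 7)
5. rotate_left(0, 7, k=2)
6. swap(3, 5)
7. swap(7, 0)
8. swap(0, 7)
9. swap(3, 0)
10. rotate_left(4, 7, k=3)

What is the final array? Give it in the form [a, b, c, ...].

Answer: [A, H, B, G, C, F, D, E]

Derivation:
After 1 (swap(1, 5)): [E, C, G, D, B, A, F, H]
After 2 (swap(6, 4)): [E, C, G, D, F, A, B, H]
After 3 (reverse(3, 7)): [E, C, G, H, B, A, F, D]
After 4 (reverse(5, 7)): [E, C, G, H, B, D, F, A]
After 5 (rotate_left(0, 7, k=2)): [G, H, B, D, F, A, E, C]
After 6 (swap(3, 5)): [G, H, B, A, F, D, E, C]
After 7 (swap(7, 0)): [C, H, B, A, F, D, E, G]
After 8 (swap(0, 7)): [G, H, B, A, F, D, E, C]
After 9 (swap(3, 0)): [A, H, B, G, F, D, E, C]
After 10 (rotate_left(4, 7, k=3)): [A, H, B, G, C, F, D, E]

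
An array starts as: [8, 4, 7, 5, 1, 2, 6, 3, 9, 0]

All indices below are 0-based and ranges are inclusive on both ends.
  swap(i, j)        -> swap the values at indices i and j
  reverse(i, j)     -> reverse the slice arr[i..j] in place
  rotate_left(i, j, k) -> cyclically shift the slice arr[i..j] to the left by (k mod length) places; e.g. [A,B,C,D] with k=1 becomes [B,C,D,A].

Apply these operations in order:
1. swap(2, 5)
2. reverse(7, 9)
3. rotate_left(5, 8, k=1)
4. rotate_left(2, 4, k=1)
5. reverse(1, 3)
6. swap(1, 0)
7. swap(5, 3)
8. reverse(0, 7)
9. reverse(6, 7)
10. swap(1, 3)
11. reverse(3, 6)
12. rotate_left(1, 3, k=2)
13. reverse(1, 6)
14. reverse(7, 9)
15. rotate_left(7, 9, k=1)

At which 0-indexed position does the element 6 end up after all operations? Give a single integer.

After 1 (swap(2, 5)): [8, 4, 2, 5, 1, 7, 6, 3, 9, 0]
After 2 (reverse(7, 9)): [8, 4, 2, 5, 1, 7, 6, 0, 9, 3]
After 3 (rotate_left(5, 8, k=1)): [8, 4, 2, 5, 1, 6, 0, 9, 7, 3]
After 4 (rotate_left(2, 4, k=1)): [8, 4, 5, 1, 2, 6, 0, 9, 7, 3]
After 5 (reverse(1, 3)): [8, 1, 5, 4, 2, 6, 0, 9, 7, 3]
After 6 (swap(1, 0)): [1, 8, 5, 4, 2, 6, 0, 9, 7, 3]
After 7 (swap(5, 3)): [1, 8, 5, 6, 2, 4, 0, 9, 7, 3]
After 8 (reverse(0, 7)): [9, 0, 4, 2, 6, 5, 8, 1, 7, 3]
After 9 (reverse(6, 7)): [9, 0, 4, 2, 6, 5, 1, 8, 7, 3]
After 10 (swap(1, 3)): [9, 2, 4, 0, 6, 5, 1, 8, 7, 3]
After 11 (reverse(3, 6)): [9, 2, 4, 1, 5, 6, 0, 8, 7, 3]
After 12 (rotate_left(1, 3, k=2)): [9, 1, 2, 4, 5, 6, 0, 8, 7, 3]
After 13 (reverse(1, 6)): [9, 0, 6, 5, 4, 2, 1, 8, 7, 3]
After 14 (reverse(7, 9)): [9, 0, 6, 5, 4, 2, 1, 3, 7, 8]
After 15 (rotate_left(7, 9, k=1)): [9, 0, 6, 5, 4, 2, 1, 7, 8, 3]

Answer: 2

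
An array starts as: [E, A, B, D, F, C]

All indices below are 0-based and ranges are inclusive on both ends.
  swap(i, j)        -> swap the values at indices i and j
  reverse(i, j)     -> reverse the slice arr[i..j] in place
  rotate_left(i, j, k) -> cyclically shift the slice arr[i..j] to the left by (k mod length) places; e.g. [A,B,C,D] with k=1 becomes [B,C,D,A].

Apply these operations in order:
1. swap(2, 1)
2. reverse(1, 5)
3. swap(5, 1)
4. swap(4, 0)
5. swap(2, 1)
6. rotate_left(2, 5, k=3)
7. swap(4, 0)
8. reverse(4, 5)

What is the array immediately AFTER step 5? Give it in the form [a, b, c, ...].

After 1 (swap(2, 1)): [E, B, A, D, F, C]
After 2 (reverse(1, 5)): [E, C, F, D, A, B]
After 3 (swap(5, 1)): [E, B, F, D, A, C]
After 4 (swap(4, 0)): [A, B, F, D, E, C]
After 5 (swap(2, 1)): [A, F, B, D, E, C]

Answer: [A, F, B, D, E, C]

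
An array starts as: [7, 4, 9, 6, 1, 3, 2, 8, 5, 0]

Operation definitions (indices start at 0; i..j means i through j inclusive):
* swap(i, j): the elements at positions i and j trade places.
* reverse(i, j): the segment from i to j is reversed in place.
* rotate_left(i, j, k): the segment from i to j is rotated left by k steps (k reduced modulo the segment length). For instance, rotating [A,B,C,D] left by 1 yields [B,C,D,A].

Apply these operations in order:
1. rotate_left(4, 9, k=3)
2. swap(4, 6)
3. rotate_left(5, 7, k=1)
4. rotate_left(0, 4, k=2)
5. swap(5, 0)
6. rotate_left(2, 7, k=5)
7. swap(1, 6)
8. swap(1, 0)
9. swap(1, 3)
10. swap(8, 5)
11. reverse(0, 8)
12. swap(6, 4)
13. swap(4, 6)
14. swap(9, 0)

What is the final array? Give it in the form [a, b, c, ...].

Answer: [2, 1, 6, 3, 7, 8, 5, 0, 9, 4]

Derivation:
After 1 (rotate_left(4, 9, k=3)): [7, 4, 9, 6, 8, 5, 0, 1, 3, 2]
After 2 (swap(4, 6)): [7, 4, 9, 6, 0, 5, 8, 1, 3, 2]
After 3 (rotate_left(5, 7, k=1)): [7, 4, 9, 6, 0, 8, 1, 5, 3, 2]
After 4 (rotate_left(0, 4, k=2)): [9, 6, 0, 7, 4, 8, 1, 5, 3, 2]
After 5 (swap(5, 0)): [8, 6, 0, 7, 4, 9, 1, 5, 3, 2]
After 6 (rotate_left(2, 7, k=5)): [8, 6, 5, 0, 7, 4, 9, 1, 3, 2]
After 7 (swap(1, 6)): [8, 9, 5, 0, 7, 4, 6, 1, 3, 2]
After 8 (swap(1, 0)): [9, 8, 5, 0, 7, 4, 6, 1, 3, 2]
After 9 (swap(1, 3)): [9, 0, 5, 8, 7, 4, 6, 1, 3, 2]
After 10 (swap(8, 5)): [9, 0, 5, 8, 7, 3, 6, 1, 4, 2]
After 11 (reverse(0, 8)): [4, 1, 6, 3, 7, 8, 5, 0, 9, 2]
After 12 (swap(6, 4)): [4, 1, 6, 3, 5, 8, 7, 0, 9, 2]
After 13 (swap(4, 6)): [4, 1, 6, 3, 7, 8, 5, 0, 9, 2]
After 14 (swap(9, 0)): [2, 1, 6, 3, 7, 8, 5, 0, 9, 4]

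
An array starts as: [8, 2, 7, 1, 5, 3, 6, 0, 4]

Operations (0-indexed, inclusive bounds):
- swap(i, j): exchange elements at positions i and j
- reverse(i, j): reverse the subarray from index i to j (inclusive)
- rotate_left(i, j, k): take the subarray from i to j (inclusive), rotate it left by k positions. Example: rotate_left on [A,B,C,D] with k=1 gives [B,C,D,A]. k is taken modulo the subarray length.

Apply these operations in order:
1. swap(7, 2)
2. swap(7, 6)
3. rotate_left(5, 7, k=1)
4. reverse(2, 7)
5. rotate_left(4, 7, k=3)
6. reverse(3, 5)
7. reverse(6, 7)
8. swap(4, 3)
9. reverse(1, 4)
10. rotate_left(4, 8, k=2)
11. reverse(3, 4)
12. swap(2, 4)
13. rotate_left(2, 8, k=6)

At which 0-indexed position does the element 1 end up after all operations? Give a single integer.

After 1 (swap(7, 2)): [8, 2, 0, 1, 5, 3, 6, 7, 4]
After 2 (swap(7, 6)): [8, 2, 0, 1, 5, 3, 7, 6, 4]
After 3 (rotate_left(5, 7, k=1)): [8, 2, 0, 1, 5, 7, 6, 3, 4]
After 4 (reverse(2, 7)): [8, 2, 3, 6, 7, 5, 1, 0, 4]
After 5 (rotate_left(4, 7, k=3)): [8, 2, 3, 6, 0, 7, 5, 1, 4]
After 6 (reverse(3, 5)): [8, 2, 3, 7, 0, 6, 5, 1, 4]
After 7 (reverse(6, 7)): [8, 2, 3, 7, 0, 6, 1, 5, 4]
After 8 (swap(4, 3)): [8, 2, 3, 0, 7, 6, 1, 5, 4]
After 9 (reverse(1, 4)): [8, 7, 0, 3, 2, 6, 1, 5, 4]
After 10 (rotate_left(4, 8, k=2)): [8, 7, 0, 3, 1, 5, 4, 2, 6]
After 11 (reverse(3, 4)): [8, 7, 0, 1, 3, 5, 4, 2, 6]
After 12 (swap(2, 4)): [8, 7, 3, 1, 0, 5, 4, 2, 6]
After 13 (rotate_left(2, 8, k=6)): [8, 7, 6, 3, 1, 0, 5, 4, 2]

Answer: 4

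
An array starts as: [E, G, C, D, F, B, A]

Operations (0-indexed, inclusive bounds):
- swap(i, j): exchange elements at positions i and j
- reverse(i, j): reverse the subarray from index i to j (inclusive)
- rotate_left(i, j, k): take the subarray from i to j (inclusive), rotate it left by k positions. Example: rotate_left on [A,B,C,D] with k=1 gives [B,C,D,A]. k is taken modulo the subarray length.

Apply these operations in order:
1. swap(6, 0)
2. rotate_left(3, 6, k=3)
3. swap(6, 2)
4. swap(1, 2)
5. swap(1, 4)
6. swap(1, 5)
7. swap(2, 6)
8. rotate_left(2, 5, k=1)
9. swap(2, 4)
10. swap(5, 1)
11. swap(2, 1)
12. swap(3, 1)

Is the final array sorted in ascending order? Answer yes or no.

After 1 (swap(6, 0)): [A, G, C, D, F, B, E]
After 2 (rotate_left(3, 6, k=3)): [A, G, C, E, D, F, B]
After 3 (swap(6, 2)): [A, G, B, E, D, F, C]
After 4 (swap(1, 2)): [A, B, G, E, D, F, C]
After 5 (swap(1, 4)): [A, D, G, E, B, F, C]
After 6 (swap(1, 5)): [A, F, G, E, B, D, C]
After 7 (swap(2, 6)): [A, F, C, E, B, D, G]
After 8 (rotate_left(2, 5, k=1)): [A, F, E, B, D, C, G]
After 9 (swap(2, 4)): [A, F, D, B, E, C, G]
After 10 (swap(5, 1)): [A, C, D, B, E, F, G]
After 11 (swap(2, 1)): [A, D, C, B, E, F, G]
After 12 (swap(3, 1)): [A, B, C, D, E, F, G]

Answer: yes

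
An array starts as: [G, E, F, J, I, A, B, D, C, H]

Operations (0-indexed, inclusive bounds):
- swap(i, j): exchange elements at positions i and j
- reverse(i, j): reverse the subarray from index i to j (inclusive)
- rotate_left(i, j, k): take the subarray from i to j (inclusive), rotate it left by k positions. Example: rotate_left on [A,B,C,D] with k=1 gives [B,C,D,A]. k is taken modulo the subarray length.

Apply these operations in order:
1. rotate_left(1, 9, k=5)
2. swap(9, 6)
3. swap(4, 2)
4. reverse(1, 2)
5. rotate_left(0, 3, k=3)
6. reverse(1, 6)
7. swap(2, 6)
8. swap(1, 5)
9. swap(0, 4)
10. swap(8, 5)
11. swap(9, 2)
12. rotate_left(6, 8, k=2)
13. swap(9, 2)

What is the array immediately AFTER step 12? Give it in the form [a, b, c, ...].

Answer: [B, H, F, D, C, I, A, E, J, G]

Derivation:
After 1 (rotate_left(1, 9, k=5)): [G, B, D, C, H, E, F, J, I, A]
After 2 (swap(9, 6)): [G, B, D, C, H, E, A, J, I, F]
After 3 (swap(4, 2)): [G, B, H, C, D, E, A, J, I, F]
After 4 (reverse(1, 2)): [G, H, B, C, D, E, A, J, I, F]
After 5 (rotate_left(0, 3, k=3)): [C, G, H, B, D, E, A, J, I, F]
After 6 (reverse(1, 6)): [C, A, E, D, B, H, G, J, I, F]
After 7 (swap(2, 6)): [C, A, G, D, B, H, E, J, I, F]
After 8 (swap(1, 5)): [C, H, G, D, B, A, E, J, I, F]
After 9 (swap(0, 4)): [B, H, G, D, C, A, E, J, I, F]
After 10 (swap(8, 5)): [B, H, G, D, C, I, E, J, A, F]
After 11 (swap(9, 2)): [B, H, F, D, C, I, E, J, A, G]
After 12 (rotate_left(6, 8, k=2)): [B, H, F, D, C, I, A, E, J, G]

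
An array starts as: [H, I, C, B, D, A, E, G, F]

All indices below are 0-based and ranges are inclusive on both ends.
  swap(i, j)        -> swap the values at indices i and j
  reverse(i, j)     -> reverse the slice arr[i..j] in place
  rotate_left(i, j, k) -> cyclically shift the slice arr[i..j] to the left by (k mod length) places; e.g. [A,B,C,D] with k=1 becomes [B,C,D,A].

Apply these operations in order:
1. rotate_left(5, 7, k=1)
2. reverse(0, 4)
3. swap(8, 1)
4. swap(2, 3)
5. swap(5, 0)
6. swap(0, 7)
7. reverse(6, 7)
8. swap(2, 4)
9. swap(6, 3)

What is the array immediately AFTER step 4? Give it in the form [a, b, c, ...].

Answer: [D, F, I, C, H, E, G, A, B]

Derivation:
After 1 (rotate_left(5, 7, k=1)): [H, I, C, B, D, E, G, A, F]
After 2 (reverse(0, 4)): [D, B, C, I, H, E, G, A, F]
After 3 (swap(8, 1)): [D, F, C, I, H, E, G, A, B]
After 4 (swap(2, 3)): [D, F, I, C, H, E, G, A, B]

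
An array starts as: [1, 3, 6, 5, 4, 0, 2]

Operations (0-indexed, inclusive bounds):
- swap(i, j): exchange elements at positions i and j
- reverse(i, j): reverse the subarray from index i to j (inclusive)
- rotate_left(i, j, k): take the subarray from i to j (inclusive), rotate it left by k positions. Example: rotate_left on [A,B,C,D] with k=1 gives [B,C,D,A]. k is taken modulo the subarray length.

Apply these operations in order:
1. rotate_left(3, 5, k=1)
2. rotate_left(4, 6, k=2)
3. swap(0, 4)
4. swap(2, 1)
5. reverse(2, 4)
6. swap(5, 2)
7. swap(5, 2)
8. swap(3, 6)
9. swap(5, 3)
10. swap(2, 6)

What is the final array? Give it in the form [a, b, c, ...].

Answer: [2, 6, 4, 0, 3, 5, 1]

Derivation:
After 1 (rotate_left(3, 5, k=1)): [1, 3, 6, 4, 0, 5, 2]
After 2 (rotate_left(4, 6, k=2)): [1, 3, 6, 4, 2, 0, 5]
After 3 (swap(0, 4)): [2, 3, 6, 4, 1, 0, 5]
After 4 (swap(2, 1)): [2, 6, 3, 4, 1, 0, 5]
After 5 (reverse(2, 4)): [2, 6, 1, 4, 3, 0, 5]
After 6 (swap(5, 2)): [2, 6, 0, 4, 3, 1, 5]
After 7 (swap(5, 2)): [2, 6, 1, 4, 3, 0, 5]
After 8 (swap(3, 6)): [2, 6, 1, 5, 3, 0, 4]
After 9 (swap(5, 3)): [2, 6, 1, 0, 3, 5, 4]
After 10 (swap(2, 6)): [2, 6, 4, 0, 3, 5, 1]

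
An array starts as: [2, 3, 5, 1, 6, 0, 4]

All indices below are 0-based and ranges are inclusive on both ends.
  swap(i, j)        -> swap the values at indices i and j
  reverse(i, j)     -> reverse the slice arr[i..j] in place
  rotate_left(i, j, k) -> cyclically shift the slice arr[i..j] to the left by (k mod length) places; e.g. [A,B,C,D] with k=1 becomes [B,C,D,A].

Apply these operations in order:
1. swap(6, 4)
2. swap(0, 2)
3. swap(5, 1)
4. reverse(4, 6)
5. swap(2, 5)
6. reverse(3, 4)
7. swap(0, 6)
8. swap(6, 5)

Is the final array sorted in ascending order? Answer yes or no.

After 1 (swap(6, 4)): [2, 3, 5, 1, 4, 0, 6]
After 2 (swap(0, 2)): [5, 3, 2, 1, 4, 0, 6]
After 3 (swap(5, 1)): [5, 0, 2, 1, 4, 3, 6]
After 4 (reverse(4, 6)): [5, 0, 2, 1, 6, 3, 4]
After 5 (swap(2, 5)): [5, 0, 3, 1, 6, 2, 4]
After 6 (reverse(3, 4)): [5, 0, 3, 6, 1, 2, 4]
After 7 (swap(0, 6)): [4, 0, 3, 6, 1, 2, 5]
After 8 (swap(6, 5)): [4, 0, 3, 6, 1, 5, 2]

Answer: no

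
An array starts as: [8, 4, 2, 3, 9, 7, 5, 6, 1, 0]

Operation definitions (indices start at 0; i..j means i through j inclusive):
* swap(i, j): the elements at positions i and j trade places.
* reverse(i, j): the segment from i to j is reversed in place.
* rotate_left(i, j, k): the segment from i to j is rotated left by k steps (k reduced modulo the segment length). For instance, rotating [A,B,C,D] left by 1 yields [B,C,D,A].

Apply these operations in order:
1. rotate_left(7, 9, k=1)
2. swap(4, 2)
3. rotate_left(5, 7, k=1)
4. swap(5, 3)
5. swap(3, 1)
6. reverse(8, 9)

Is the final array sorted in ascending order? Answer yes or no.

After 1 (rotate_left(7, 9, k=1)): [8, 4, 2, 3, 9, 7, 5, 1, 0, 6]
After 2 (swap(4, 2)): [8, 4, 9, 3, 2, 7, 5, 1, 0, 6]
After 3 (rotate_left(5, 7, k=1)): [8, 4, 9, 3, 2, 5, 1, 7, 0, 6]
After 4 (swap(5, 3)): [8, 4, 9, 5, 2, 3, 1, 7, 0, 6]
After 5 (swap(3, 1)): [8, 5, 9, 4, 2, 3, 1, 7, 0, 6]
After 6 (reverse(8, 9)): [8, 5, 9, 4, 2, 3, 1, 7, 6, 0]

Answer: no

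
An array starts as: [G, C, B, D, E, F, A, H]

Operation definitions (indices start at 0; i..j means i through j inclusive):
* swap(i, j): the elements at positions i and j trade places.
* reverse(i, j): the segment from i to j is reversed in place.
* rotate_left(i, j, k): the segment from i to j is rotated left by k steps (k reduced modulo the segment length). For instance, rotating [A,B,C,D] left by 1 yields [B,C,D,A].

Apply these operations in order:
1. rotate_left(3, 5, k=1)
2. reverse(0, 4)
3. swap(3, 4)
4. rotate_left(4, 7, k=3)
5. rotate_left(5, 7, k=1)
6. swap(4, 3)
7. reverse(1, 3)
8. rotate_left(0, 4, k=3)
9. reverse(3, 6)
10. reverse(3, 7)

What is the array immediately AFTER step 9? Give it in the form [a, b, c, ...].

After 1 (rotate_left(3, 5, k=1)): [G, C, B, E, F, D, A, H]
After 2 (reverse(0, 4)): [F, E, B, C, G, D, A, H]
After 3 (swap(3, 4)): [F, E, B, G, C, D, A, H]
After 4 (rotate_left(4, 7, k=3)): [F, E, B, G, H, C, D, A]
After 5 (rotate_left(5, 7, k=1)): [F, E, B, G, H, D, A, C]
After 6 (swap(4, 3)): [F, E, B, H, G, D, A, C]
After 7 (reverse(1, 3)): [F, H, B, E, G, D, A, C]
After 8 (rotate_left(0, 4, k=3)): [E, G, F, H, B, D, A, C]
After 9 (reverse(3, 6)): [E, G, F, A, D, B, H, C]

Answer: [E, G, F, A, D, B, H, C]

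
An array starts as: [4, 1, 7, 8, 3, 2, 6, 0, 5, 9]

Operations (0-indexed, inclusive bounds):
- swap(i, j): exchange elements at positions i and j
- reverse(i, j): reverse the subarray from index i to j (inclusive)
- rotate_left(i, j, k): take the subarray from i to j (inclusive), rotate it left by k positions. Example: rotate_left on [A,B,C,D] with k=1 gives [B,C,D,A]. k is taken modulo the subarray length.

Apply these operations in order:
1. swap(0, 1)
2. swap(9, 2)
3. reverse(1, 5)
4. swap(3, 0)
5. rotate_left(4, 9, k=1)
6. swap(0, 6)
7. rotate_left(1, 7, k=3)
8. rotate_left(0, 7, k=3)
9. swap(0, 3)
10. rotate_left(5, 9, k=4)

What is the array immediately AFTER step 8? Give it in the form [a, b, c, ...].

Answer: [8, 5, 2, 3, 1, 0, 4, 6, 7, 9]

Derivation:
After 1 (swap(0, 1)): [1, 4, 7, 8, 3, 2, 6, 0, 5, 9]
After 2 (swap(9, 2)): [1, 4, 9, 8, 3, 2, 6, 0, 5, 7]
After 3 (reverse(1, 5)): [1, 2, 3, 8, 9, 4, 6, 0, 5, 7]
After 4 (swap(3, 0)): [8, 2, 3, 1, 9, 4, 6, 0, 5, 7]
After 5 (rotate_left(4, 9, k=1)): [8, 2, 3, 1, 4, 6, 0, 5, 7, 9]
After 6 (swap(0, 6)): [0, 2, 3, 1, 4, 6, 8, 5, 7, 9]
After 7 (rotate_left(1, 7, k=3)): [0, 4, 6, 8, 5, 2, 3, 1, 7, 9]
After 8 (rotate_left(0, 7, k=3)): [8, 5, 2, 3, 1, 0, 4, 6, 7, 9]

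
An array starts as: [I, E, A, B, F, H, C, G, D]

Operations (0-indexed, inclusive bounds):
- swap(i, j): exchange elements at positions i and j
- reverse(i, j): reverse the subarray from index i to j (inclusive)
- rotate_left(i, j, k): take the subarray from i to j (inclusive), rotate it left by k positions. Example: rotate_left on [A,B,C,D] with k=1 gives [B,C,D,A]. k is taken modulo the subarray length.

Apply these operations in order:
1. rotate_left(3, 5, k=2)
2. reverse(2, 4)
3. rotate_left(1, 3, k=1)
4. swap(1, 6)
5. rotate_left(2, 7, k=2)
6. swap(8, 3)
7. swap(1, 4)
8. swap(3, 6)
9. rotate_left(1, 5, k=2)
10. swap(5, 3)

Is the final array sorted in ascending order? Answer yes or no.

After 1 (rotate_left(3, 5, k=2)): [I, E, A, H, B, F, C, G, D]
After 2 (reverse(2, 4)): [I, E, B, H, A, F, C, G, D]
After 3 (rotate_left(1, 3, k=1)): [I, B, H, E, A, F, C, G, D]
After 4 (swap(1, 6)): [I, C, H, E, A, F, B, G, D]
After 5 (rotate_left(2, 7, k=2)): [I, C, A, F, B, G, H, E, D]
After 6 (swap(8, 3)): [I, C, A, D, B, G, H, E, F]
After 7 (swap(1, 4)): [I, B, A, D, C, G, H, E, F]
After 8 (swap(3, 6)): [I, B, A, H, C, G, D, E, F]
After 9 (rotate_left(1, 5, k=2)): [I, H, C, G, B, A, D, E, F]
After 10 (swap(5, 3)): [I, H, C, A, B, G, D, E, F]

Answer: no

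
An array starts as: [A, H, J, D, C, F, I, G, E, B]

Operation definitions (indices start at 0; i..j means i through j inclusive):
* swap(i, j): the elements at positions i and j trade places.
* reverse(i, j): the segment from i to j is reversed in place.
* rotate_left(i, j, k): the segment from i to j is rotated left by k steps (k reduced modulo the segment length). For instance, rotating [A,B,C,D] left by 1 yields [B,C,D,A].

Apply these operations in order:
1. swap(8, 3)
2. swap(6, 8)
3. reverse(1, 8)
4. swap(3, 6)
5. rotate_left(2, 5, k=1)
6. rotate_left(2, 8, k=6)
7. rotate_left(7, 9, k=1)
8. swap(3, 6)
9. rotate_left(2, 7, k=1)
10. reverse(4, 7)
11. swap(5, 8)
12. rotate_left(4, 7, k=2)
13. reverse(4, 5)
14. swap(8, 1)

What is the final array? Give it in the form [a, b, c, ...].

Answer: [A, J, G, F, C, E, H, B, I, D]

Derivation:
After 1 (swap(8, 3)): [A, H, J, E, C, F, I, G, D, B]
After 2 (swap(6, 8)): [A, H, J, E, C, F, D, G, I, B]
After 3 (reverse(1, 8)): [A, I, G, D, F, C, E, J, H, B]
After 4 (swap(3, 6)): [A, I, G, E, F, C, D, J, H, B]
After 5 (rotate_left(2, 5, k=1)): [A, I, E, F, C, G, D, J, H, B]
After 6 (rotate_left(2, 8, k=6)): [A, I, H, E, F, C, G, D, J, B]
After 7 (rotate_left(7, 9, k=1)): [A, I, H, E, F, C, G, J, B, D]
After 8 (swap(3, 6)): [A, I, H, G, F, C, E, J, B, D]
After 9 (rotate_left(2, 7, k=1)): [A, I, G, F, C, E, J, H, B, D]
After 10 (reverse(4, 7)): [A, I, G, F, H, J, E, C, B, D]
After 11 (swap(5, 8)): [A, I, G, F, H, B, E, C, J, D]
After 12 (rotate_left(4, 7, k=2)): [A, I, G, F, E, C, H, B, J, D]
After 13 (reverse(4, 5)): [A, I, G, F, C, E, H, B, J, D]
After 14 (swap(8, 1)): [A, J, G, F, C, E, H, B, I, D]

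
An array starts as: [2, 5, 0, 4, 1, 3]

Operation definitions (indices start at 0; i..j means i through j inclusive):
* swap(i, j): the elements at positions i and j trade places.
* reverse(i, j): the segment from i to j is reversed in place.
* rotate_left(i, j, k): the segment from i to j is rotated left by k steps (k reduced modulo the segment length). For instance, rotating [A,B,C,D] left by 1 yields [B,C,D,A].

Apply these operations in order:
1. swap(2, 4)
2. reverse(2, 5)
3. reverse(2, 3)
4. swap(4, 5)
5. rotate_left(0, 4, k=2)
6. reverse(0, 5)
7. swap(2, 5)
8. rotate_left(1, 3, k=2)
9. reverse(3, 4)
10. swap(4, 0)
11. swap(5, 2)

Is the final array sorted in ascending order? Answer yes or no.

Answer: yes

Derivation:
After 1 (swap(2, 4)): [2, 5, 1, 4, 0, 3]
After 2 (reverse(2, 5)): [2, 5, 3, 0, 4, 1]
After 3 (reverse(2, 3)): [2, 5, 0, 3, 4, 1]
After 4 (swap(4, 5)): [2, 5, 0, 3, 1, 4]
After 5 (rotate_left(0, 4, k=2)): [0, 3, 1, 2, 5, 4]
After 6 (reverse(0, 5)): [4, 5, 2, 1, 3, 0]
After 7 (swap(2, 5)): [4, 5, 0, 1, 3, 2]
After 8 (rotate_left(1, 3, k=2)): [4, 1, 5, 0, 3, 2]
After 9 (reverse(3, 4)): [4, 1, 5, 3, 0, 2]
After 10 (swap(4, 0)): [0, 1, 5, 3, 4, 2]
After 11 (swap(5, 2)): [0, 1, 2, 3, 4, 5]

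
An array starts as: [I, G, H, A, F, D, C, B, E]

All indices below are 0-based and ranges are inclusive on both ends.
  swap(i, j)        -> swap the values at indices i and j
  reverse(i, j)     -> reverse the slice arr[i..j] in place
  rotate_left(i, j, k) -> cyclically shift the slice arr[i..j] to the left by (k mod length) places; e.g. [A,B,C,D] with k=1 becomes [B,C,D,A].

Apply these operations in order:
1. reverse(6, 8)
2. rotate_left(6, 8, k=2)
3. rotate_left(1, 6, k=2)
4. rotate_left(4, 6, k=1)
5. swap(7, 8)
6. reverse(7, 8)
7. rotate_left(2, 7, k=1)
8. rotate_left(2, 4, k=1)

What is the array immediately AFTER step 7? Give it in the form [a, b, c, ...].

Answer: [I, A, D, G, H, C, E, F, B]

Derivation:
After 1 (reverse(6, 8)): [I, G, H, A, F, D, E, B, C]
After 2 (rotate_left(6, 8, k=2)): [I, G, H, A, F, D, C, E, B]
After 3 (rotate_left(1, 6, k=2)): [I, A, F, D, C, G, H, E, B]
After 4 (rotate_left(4, 6, k=1)): [I, A, F, D, G, H, C, E, B]
After 5 (swap(7, 8)): [I, A, F, D, G, H, C, B, E]
After 6 (reverse(7, 8)): [I, A, F, D, G, H, C, E, B]
After 7 (rotate_left(2, 7, k=1)): [I, A, D, G, H, C, E, F, B]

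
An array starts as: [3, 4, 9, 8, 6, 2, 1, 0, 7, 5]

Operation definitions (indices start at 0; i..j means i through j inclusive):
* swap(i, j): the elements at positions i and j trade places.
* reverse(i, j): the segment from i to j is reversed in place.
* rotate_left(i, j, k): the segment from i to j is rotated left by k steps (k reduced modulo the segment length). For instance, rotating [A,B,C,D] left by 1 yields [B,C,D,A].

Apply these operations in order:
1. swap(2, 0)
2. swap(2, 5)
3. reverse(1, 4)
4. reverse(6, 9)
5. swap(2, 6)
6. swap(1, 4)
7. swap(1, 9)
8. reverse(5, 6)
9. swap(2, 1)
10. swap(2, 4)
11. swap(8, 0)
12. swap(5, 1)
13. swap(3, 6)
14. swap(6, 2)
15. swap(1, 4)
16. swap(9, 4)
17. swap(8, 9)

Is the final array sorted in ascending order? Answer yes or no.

After 1 (swap(2, 0)): [9, 4, 3, 8, 6, 2, 1, 0, 7, 5]
After 2 (swap(2, 5)): [9, 4, 2, 8, 6, 3, 1, 0, 7, 5]
After 3 (reverse(1, 4)): [9, 6, 8, 2, 4, 3, 1, 0, 7, 5]
After 4 (reverse(6, 9)): [9, 6, 8, 2, 4, 3, 5, 7, 0, 1]
After 5 (swap(2, 6)): [9, 6, 5, 2, 4, 3, 8, 7, 0, 1]
After 6 (swap(1, 4)): [9, 4, 5, 2, 6, 3, 8, 7, 0, 1]
After 7 (swap(1, 9)): [9, 1, 5, 2, 6, 3, 8, 7, 0, 4]
After 8 (reverse(5, 6)): [9, 1, 5, 2, 6, 8, 3, 7, 0, 4]
After 9 (swap(2, 1)): [9, 5, 1, 2, 6, 8, 3, 7, 0, 4]
After 10 (swap(2, 4)): [9, 5, 6, 2, 1, 8, 3, 7, 0, 4]
After 11 (swap(8, 0)): [0, 5, 6, 2, 1, 8, 3, 7, 9, 4]
After 12 (swap(5, 1)): [0, 8, 6, 2, 1, 5, 3, 7, 9, 4]
After 13 (swap(3, 6)): [0, 8, 6, 3, 1, 5, 2, 7, 9, 4]
After 14 (swap(6, 2)): [0, 8, 2, 3, 1, 5, 6, 7, 9, 4]
After 15 (swap(1, 4)): [0, 1, 2, 3, 8, 5, 6, 7, 9, 4]
After 16 (swap(9, 4)): [0, 1, 2, 3, 4, 5, 6, 7, 9, 8]
After 17 (swap(8, 9)): [0, 1, 2, 3, 4, 5, 6, 7, 8, 9]

Answer: yes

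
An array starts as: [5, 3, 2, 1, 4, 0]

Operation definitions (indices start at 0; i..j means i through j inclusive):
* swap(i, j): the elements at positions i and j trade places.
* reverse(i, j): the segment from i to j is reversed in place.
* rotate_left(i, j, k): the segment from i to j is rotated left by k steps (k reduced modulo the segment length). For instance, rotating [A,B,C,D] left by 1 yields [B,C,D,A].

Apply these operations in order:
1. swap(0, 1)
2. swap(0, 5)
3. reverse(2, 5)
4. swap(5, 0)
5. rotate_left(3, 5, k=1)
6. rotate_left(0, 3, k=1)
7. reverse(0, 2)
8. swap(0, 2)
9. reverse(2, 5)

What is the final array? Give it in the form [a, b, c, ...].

After 1 (swap(0, 1)): [3, 5, 2, 1, 4, 0]
After 2 (swap(0, 5)): [0, 5, 2, 1, 4, 3]
After 3 (reverse(2, 5)): [0, 5, 3, 4, 1, 2]
After 4 (swap(5, 0)): [2, 5, 3, 4, 1, 0]
After 5 (rotate_left(3, 5, k=1)): [2, 5, 3, 1, 0, 4]
After 6 (rotate_left(0, 3, k=1)): [5, 3, 1, 2, 0, 4]
After 7 (reverse(0, 2)): [1, 3, 5, 2, 0, 4]
After 8 (swap(0, 2)): [5, 3, 1, 2, 0, 4]
After 9 (reverse(2, 5)): [5, 3, 4, 0, 2, 1]

Answer: [5, 3, 4, 0, 2, 1]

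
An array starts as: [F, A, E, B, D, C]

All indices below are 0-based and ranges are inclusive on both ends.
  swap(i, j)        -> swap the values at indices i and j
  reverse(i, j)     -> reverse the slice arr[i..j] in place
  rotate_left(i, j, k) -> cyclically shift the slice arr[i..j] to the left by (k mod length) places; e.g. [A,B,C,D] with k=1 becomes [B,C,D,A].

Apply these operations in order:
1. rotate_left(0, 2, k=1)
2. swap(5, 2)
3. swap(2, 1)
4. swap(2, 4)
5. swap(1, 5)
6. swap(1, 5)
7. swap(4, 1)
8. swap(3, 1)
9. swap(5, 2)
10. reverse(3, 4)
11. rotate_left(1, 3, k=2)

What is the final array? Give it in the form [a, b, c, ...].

After 1 (rotate_left(0, 2, k=1)): [A, E, F, B, D, C]
After 2 (swap(5, 2)): [A, E, C, B, D, F]
After 3 (swap(2, 1)): [A, C, E, B, D, F]
After 4 (swap(2, 4)): [A, C, D, B, E, F]
After 5 (swap(1, 5)): [A, F, D, B, E, C]
After 6 (swap(1, 5)): [A, C, D, B, E, F]
After 7 (swap(4, 1)): [A, E, D, B, C, F]
After 8 (swap(3, 1)): [A, B, D, E, C, F]
After 9 (swap(5, 2)): [A, B, F, E, C, D]
After 10 (reverse(3, 4)): [A, B, F, C, E, D]
After 11 (rotate_left(1, 3, k=2)): [A, C, B, F, E, D]

Answer: [A, C, B, F, E, D]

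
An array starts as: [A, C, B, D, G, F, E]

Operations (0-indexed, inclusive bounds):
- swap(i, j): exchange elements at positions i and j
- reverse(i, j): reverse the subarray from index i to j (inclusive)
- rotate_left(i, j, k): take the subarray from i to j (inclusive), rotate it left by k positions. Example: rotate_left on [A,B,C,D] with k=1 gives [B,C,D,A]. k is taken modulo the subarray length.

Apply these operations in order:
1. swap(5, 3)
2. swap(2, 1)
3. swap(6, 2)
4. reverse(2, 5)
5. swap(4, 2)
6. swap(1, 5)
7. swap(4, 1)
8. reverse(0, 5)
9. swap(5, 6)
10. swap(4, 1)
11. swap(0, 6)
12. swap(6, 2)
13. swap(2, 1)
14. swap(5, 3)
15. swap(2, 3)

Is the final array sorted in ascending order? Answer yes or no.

After 1 (swap(5, 3)): [A, C, B, F, G, D, E]
After 2 (swap(2, 1)): [A, B, C, F, G, D, E]
After 3 (swap(6, 2)): [A, B, E, F, G, D, C]
After 4 (reverse(2, 5)): [A, B, D, G, F, E, C]
After 5 (swap(4, 2)): [A, B, F, G, D, E, C]
After 6 (swap(1, 5)): [A, E, F, G, D, B, C]
After 7 (swap(4, 1)): [A, D, F, G, E, B, C]
After 8 (reverse(0, 5)): [B, E, G, F, D, A, C]
After 9 (swap(5, 6)): [B, E, G, F, D, C, A]
After 10 (swap(4, 1)): [B, D, G, F, E, C, A]
After 11 (swap(0, 6)): [A, D, G, F, E, C, B]
After 12 (swap(6, 2)): [A, D, B, F, E, C, G]
After 13 (swap(2, 1)): [A, B, D, F, E, C, G]
After 14 (swap(5, 3)): [A, B, D, C, E, F, G]
After 15 (swap(2, 3)): [A, B, C, D, E, F, G]

Answer: yes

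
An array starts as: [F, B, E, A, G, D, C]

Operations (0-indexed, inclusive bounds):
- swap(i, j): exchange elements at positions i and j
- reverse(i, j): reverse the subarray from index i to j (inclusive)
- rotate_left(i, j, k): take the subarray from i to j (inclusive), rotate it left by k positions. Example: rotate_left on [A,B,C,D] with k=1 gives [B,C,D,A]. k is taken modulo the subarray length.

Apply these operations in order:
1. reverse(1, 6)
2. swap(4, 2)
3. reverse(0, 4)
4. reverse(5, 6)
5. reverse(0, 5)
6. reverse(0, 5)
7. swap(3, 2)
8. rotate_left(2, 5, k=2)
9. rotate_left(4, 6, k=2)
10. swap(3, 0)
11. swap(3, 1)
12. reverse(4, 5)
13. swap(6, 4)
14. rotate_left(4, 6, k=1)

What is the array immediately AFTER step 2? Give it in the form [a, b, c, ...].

Answer: [F, C, A, G, D, E, B]

Derivation:
After 1 (reverse(1, 6)): [F, C, D, G, A, E, B]
After 2 (swap(4, 2)): [F, C, A, G, D, E, B]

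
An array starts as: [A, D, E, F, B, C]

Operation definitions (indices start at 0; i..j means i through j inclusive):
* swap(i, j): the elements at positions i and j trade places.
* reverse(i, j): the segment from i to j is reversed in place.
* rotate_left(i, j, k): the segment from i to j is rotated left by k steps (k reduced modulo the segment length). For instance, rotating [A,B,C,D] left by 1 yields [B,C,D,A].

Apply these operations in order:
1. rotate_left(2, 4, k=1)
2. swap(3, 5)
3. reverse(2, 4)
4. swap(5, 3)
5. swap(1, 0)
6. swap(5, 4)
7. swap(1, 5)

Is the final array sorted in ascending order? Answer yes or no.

After 1 (rotate_left(2, 4, k=1)): [A, D, F, B, E, C]
After 2 (swap(3, 5)): [A, D, F, C, E, B]
After 3 (reverse(2, 4)): [A, D, E, C, F, B]
After 4 (swap(5, 3)): [A, D, E, B, F, C]
After 5 (swap(1, 0)): [D, A, E, B, F, C]
After 6 (swap(5, 4)): [D, A, E, B, C, F]
After 7 (swap(1, 5)): [D, F, E, B, C, A]

Answer: no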